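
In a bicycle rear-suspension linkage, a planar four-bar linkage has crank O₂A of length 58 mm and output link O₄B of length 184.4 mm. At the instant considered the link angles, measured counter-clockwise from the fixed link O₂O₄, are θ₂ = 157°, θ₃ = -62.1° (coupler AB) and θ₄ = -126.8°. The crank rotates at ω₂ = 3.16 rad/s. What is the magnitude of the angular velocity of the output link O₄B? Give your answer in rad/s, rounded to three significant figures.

ω₂ = 3.16 rad/s
Differentiating the loop-closure r₂e^{iθ₂}+r₃e^{iθ₃}=r₁+r₄e^{iθ₄} gives r₂ω₂e^{iθ₂}+r₃ω₃e^{iθ₃}=r₄ω₄e^{iθ₄}.
Eliminating the other unknown: ω₄ = r₂ω₂ sin(θ₂−θ₃) / [r₄ sin(θ₄−θ₃)].
Numerator sine = -0.63068; denominator sine = -0.90408.
Result = 0.058·3.16·(-0.63068) / (0.1844·(-0.90408)) = +0.69335 rad/s; magnitude 0.69335 rad/s.

0.693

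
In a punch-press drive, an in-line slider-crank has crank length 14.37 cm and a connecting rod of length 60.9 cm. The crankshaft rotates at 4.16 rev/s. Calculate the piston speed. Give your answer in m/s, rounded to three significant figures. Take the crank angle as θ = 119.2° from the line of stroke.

ω = 2π·4.16 = 26.14 rad/s
For an in-line slider-crank, x = r cosθ + √(L² − r² sin²θ), so v = −rω sinθ·[1 + r cosθ/√(L² − r² sin²θ)].
With r = 0.1437 m, L = 0.609 m, θ = 119.2°: √(L² − r² sin²θ) = 0.59594 m.
v = −0.1437·26.14·0.87292·[1 + 0.1437·-0.48786/0.59594] = -2.893 m/s.
|v| = 2.893 m/s.

2.89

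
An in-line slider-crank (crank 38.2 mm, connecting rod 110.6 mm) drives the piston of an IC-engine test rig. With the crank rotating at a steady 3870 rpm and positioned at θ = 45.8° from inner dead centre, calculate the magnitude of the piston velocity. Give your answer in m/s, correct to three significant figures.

ω = 2π·3870/60 = 405.3 rad/s
For an in-line slider-crank, x = r cosθ + √(L² − r² sin²θ), so v = −rω sinθ·[1 + r cosθ/√(L² − r² sin²θ)].
With r = 0.0382 m, L = 0.1106 m, θ = 45.8°: √(L² − r² sin²θ) = 0.10716 m.
v = −0.0382·405.3·0.71691·[1 + 0.0382·0.69717/0.10716] = -13.857 m/s.
|v| = 13.857 m/s.

13.9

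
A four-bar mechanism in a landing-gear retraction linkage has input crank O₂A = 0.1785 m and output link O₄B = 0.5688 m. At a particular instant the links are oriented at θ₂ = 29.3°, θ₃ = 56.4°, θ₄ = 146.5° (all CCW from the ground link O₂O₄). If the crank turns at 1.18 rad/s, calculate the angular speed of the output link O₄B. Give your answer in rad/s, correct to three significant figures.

0.169

ω₂ = 1.18 rad/s
Differentiating the loop-closure r₂e^{iθ₂}+r₃e^{iθ₃}=r₁+r₄e^{iθ₄} gives r₂ω₂e^{iθ₂}+r₃ω₃e^{iθ₃}=r₄ω₄e^{iθ₄}.
Eliminating the other unknown: ω₄ = r₂ω₂ sin(θ₂−θ₃) / [r₄ sin(θ₄−θ₃)].
Numerator sine = -0.45554; denominator sine = +1.00000.
Result = 0.1785·1.18·(-0.45554) / (0.5688·(+1.00000)) = -0.16869 rad/s; magnitude 0.16869 rad/s.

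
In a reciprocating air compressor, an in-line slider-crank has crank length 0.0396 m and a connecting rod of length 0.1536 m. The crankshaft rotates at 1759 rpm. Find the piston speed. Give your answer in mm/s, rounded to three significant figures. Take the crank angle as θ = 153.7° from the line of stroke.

2480

ω = 2π·1759/60 = 184.2 rad/s
For an in-line slider-crank, x = r cosθ + √(L² − r² sin²θ), so v = −rω sinθ·[1 + r cosθ/√(L² − r² sin²θ)].
With r = 0.0396 m, L = 0.1536 m, θ = 153.7°: √(L² − r² sin²θ) = 0.15259 m.
v = −0.0396·184.2·0.44307·[1 + 0.0396·-0.89649/0.15259] = -2.48 m/s.
|v| = 2.48 m/s = 2480 mm/s.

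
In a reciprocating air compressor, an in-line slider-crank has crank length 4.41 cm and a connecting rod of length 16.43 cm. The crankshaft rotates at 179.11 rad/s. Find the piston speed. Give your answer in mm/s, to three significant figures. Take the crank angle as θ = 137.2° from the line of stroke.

4290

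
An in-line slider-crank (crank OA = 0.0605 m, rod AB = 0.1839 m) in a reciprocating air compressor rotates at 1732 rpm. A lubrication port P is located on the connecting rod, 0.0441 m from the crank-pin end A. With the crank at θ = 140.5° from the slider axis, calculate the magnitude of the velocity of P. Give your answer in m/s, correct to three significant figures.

ω = 181.4 rad/s.  Crank-pin speed |V_A| = rω = 10.973 m/s, perpendicular to OA.
Rod angle: sinφ = −(r/L) sinθ ⇒ φ = -12.079°; ω_rod = −rω cosθ/√(L²−r²sin²θ) = +47.085 rad/s.
V_P = V_A + ω_rod × AP, with AP = 0.0441 m along the rod.
Components: V_Px = −rω sinθ − a·ω_rod·sinφ = -6.5453 m/s;  V_Py = rω cosθ + a·ω_rod·cosφ = -6.4367 m/s.
|V_P| = √(V_Px² + V_Py²) = 9.18 m/s.

9.18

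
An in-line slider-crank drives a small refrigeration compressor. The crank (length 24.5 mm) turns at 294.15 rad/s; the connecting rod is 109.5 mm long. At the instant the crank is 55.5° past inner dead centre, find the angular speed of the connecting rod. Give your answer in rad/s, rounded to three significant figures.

37.9

ω = 294.1 rad/s
The rod makes angle φ with the slider axis where L sinφ = r sinθ; differentiating, L cosφ·φ̇ = r ω cosθ.
L cosφ = √(L² − r² sin²θ) = 0.10762 m.
|ω_rod| = r ω |cosθ| / √(L² − r² sin²θ) = 0.0245·294.1·0.56641/0.10762 = 37.928 rad/s.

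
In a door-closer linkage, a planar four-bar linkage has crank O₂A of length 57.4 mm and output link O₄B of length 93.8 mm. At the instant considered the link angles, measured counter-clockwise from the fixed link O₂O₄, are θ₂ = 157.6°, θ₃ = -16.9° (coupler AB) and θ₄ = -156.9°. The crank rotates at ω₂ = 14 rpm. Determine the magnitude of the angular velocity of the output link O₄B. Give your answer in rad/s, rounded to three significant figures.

0.134

ω₂ = 1.466 rad/s (from 14 rpm).
Differentiating the loop-closure r₂e^{iθ₂}+r₃e^{iθ₃}=r₁+r₄e^{iθ₄} gives r₂ω₂e^{iθ₂}+r₃ω₃e^{iθ₃}=r₄ω₄e^{iθ₄}.
Eliminating the other unknown: ω₄ = r₂ω₂ sin(θ₂−θ₃) / [r₄ sin(θ₄−θ₃)].
Numerator sine = +0.09585; denominator sine = -0.64279.
Result = 0.0574·1.466·(+0.09585) / (0.0938·(-0.64279)) = -0.13377 rad/s; magnitude 0.13377 rad/s.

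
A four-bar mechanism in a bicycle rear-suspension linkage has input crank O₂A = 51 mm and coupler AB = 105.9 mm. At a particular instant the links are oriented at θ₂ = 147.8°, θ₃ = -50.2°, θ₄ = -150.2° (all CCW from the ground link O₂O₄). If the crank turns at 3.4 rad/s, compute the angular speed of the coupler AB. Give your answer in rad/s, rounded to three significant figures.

1.47

ω₂ = 3.4 rad/s
Differentiating the loop-closure r₂e^{iθ₂}+r₃e^{iθ₃}=r₁+r₄e^{iθ₄} gives r₂ω₂e^{iθ₂}+r₃ω₃e^{iθ₃}=r₄ω₄e^{iθ₄}.
Eliminating the other unknown: ω₃ = r₂ω₂ sin(θ₄−θ₂) / [r₃ sin(θ₃−θ₄)].
Numerator sine = +0.88295; denominator sine = +0.98481.
Result = 0.051·3.4·(+0.88295) / (0.1059·(+0.98481)) = +1.468 rad/s; magnitude 1.468 rad/s.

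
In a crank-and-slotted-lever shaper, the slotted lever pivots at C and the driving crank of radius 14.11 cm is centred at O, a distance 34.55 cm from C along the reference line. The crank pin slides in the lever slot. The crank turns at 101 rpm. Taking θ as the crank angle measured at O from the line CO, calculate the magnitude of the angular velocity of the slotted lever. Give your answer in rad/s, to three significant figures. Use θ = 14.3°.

3.04

ω = 10.58 rad/s (from 101 rpm).
Crank pin A relative to C: A = (d + r cosθ, r sinθ); lever angle φ = atan2(r sinθ, d + r cosθ).
Differentiating tanφ: φ̇ = rω(d cosθ + r)/(d² + r² + 2dr cosθ).
d² + r² + 2dr cosθ = |CA|² = 0.233759 m²;  d cosθ + r = +0.47589 m.
|ω_lever| = |0.1411·10.58·+0.47589| / 0.233759 = 3.0382 rad/s.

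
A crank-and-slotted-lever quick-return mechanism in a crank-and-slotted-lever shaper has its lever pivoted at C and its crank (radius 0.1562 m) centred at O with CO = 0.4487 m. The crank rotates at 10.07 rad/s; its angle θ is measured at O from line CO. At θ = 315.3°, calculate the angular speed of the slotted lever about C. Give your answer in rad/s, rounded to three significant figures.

ω = 10.07 rad/s
Crank pin A relative to C: A = (d + r cosθ, r sinθ); lever angle φ = atan2(r sinθ, d + r cosθ).
Differentiating tanφ: φ̇ = rω(d cosθ + r)/(d² + r² + 2dr cosθ).
d² + r² + 2dr cosθ = |CA|² = 0.325366 m²;  d cosθ + r = +0.47514 m.
|ω_lever| = |0.1562·10.07·+0.47514| / 0.325366 = 2.297 rad/s.

2.30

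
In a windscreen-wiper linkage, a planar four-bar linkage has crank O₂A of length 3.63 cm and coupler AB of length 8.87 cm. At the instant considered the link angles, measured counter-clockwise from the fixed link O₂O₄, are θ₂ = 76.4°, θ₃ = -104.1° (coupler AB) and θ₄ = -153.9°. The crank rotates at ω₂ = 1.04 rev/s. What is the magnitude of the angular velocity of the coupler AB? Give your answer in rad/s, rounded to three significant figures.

ω₂ = 6.535 rad/s (from 1.04 rev/s).
Differentiating the loop-closure r₂e^{iθ₂}+r₃e^{iθ₃}=r₁+r₄e^{iθ₄} gives r₂ω₂e^{iθ₂}+r₃ω₃e^{iθ₃}=r₄ω₄e^{iθ₄}.
Eliminating the other unknown: ω₃ = r₂ω₂ sin(θ₄−θ₂) / [r₃ sin(θ₃−θ₄)].
Numerator sine = +0.76940; denominator sine = +0.76380.
Result = 0.0363·6.535·(+0.76940) / (0.0887·(+0.76380)) = +2.6938 rad/s; magnitude 2.6938 rad/s.

2.69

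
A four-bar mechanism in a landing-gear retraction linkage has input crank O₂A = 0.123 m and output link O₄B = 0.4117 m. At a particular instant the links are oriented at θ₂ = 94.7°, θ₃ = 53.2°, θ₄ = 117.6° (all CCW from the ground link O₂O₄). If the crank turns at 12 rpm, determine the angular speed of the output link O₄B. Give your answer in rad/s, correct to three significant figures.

ω₂ = 1.257 rad/s (from 12 rpm).
Differentiating the loop-closure r₂e^{iθ₂}+r₃e^{iθ₃}=r₁+r₄e^{iθ₄} gives r₂ω₂e^{iθ₂}+r₃ω₃e^{iθ₃}=r₄ω₄e^{iθ₄}.
Eliminating the other unknown: ω₄ = r₂ω₂ sin(θ₂−θ₃) / [r₄ sin(θ₄−θ₃)].
Numerator sine = +0.66262; denominator sine = +0.90183.
Result = 0.123·1.257·(+0.66262) / (0.4117·(+0.90183)) = +0.27585 rad/s; magnitude 0.27585 rad/s.

0.276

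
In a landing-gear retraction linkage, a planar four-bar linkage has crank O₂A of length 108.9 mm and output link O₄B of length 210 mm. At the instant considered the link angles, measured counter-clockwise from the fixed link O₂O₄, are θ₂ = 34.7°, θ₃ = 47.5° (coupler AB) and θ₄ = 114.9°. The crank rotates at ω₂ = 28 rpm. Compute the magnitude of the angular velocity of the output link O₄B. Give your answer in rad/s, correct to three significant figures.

0.365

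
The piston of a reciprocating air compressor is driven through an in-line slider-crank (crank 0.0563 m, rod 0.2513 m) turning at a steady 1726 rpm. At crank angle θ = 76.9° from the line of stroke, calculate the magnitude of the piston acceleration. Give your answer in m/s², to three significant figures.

ω = 2π·1726/60 = 180.7 rad/s
x(θ) = r cosθ + √(L² − r² sin²θ); with ω constant, a = ω²·d²x/dθ².
d²x/dθ² = −r cosθ − r²(cos2θ)/√u − r⁴ sin²2θ/(4u^{3/2}),  u = L² − r² sin²θ = 0.0601448 m².
Substituting r = 0.0563 m, L = 0.2513 m, θ = 76.9°: d²x/dθ² = -0.0011969 m.
a = ω²·d²x/dθ² = (180.7)²·(-0.0011969) = -39.103 m/s²;  |a| = 39.103 m/s².

39.1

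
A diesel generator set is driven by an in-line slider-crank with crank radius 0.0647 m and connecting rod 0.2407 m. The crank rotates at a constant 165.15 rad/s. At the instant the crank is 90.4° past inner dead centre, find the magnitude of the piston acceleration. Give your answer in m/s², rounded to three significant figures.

505

ω = 165.2 rad/s
x(θ) = r cosθ + √(L² − r² sin²θ); with ω constant, a = ω²·d²x/dθ².
d²x/dθ² = −r cosθ − r²(cos2θ)/√u − r⁴ sin²2θ/(4u^{3/2}),  u = L² − r² sin²θ = 0.0537506 m².
Substituting r = 0.0647 m, L = 0.2407 m, θ = 90.4°: d²x/dθ² = +0.018506 m.
a = ω²·d²x/dθ² = (165.2)²·(+0.018506) = +504.73 m/s²;  |a| = 504.73 m/s².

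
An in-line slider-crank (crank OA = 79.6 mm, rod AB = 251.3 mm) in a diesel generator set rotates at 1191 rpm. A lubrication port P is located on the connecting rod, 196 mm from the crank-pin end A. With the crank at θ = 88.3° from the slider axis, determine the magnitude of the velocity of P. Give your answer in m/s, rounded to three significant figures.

ω = 124.7 rad/s.  Crank-pin speed |V_A| = rω = 9.9278 m/s, perpendicular to OA.
Rod angle: sinφ = −(r/L) sinθ ⇒ φ = -18.458°; ω_rod = −rω cosθ/√(L²−r²sin²θ) = -1.2356 rad/s.
V_P = V_A + ω_rod × AP, with AP = 0.196 m along the rod.
Components: V_Px = −rω sinθ − a·ω_rod·sinφ = -10 m/s;  V_Py = rω cosθ + a·ω_rod·cosφ = +0.064811 m/s.
|V_P| = √(V_Px² + V_Py²) = 10 m/s.

10.0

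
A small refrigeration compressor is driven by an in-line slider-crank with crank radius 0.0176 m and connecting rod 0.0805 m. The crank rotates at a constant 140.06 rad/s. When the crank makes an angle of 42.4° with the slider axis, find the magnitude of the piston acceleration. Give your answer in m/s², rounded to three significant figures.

ω = 140.1 rad/s
x(θ) = r cosθ + √(L² − r² sin²θ); with ω constant, a = ω²·d²x/dθ².
d²x/dθ² = −r cosθ − r²(cos2θ)/√u − r⁴ sin²2θ/(4u^{3/2}),  u = L² − r² sin²θ = 0.00633941 m².
Substituting r = 0.0176 m, L = 0.0805 m, θ = 42.4°: d²x/dθ² = -0.013397 m.
a = ω²·d²x/dθ² = (140.1)²·(-0.013397) = -262.8 m/s²;  |a| = 262.8 m/s².

263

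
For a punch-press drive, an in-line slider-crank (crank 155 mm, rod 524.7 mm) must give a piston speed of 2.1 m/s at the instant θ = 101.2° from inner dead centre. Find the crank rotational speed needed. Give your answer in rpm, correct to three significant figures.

For an in-line slider-crank, |v_piston| = rω|sinθ|·[1 + r cosθ/√(L² − r² sin²θ)].
With r = 0.155 m, L = 0.5247 m, θ = 101.2°: the bracketed kinematic factor |dx/dθ| = 0.14293 m.
ω = v/|dx/dθ| = 2.1/0.14293 = 14.692 rad/s.
N = 60ω/(2π) = 140.3 rpm.

140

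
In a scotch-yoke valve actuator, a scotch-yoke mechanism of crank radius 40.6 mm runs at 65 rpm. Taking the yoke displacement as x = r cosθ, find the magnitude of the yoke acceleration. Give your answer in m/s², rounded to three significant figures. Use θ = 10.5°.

1.85

ω = 6.807 rad/s (from 65 rpm).
x = r cosθ ⇒ ẍ = −rω² cosθ (ω constant).
|a| = rω²|cosθ| = 0.0406·(6.807)²·|cos 10.5°| = 1.8496 m/s².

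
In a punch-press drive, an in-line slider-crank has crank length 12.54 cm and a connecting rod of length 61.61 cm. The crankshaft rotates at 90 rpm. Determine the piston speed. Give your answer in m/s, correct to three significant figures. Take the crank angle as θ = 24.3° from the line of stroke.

0.577

ω = 2π·90/60 = 9.425 rad/s
For an in-line slider-crank, x = r cosθ + √(L² − r² sin²θ), so v = −rω sinθ·[1 + r cosθ/√(L² − r² sin²θ)].
With r = 0.1254 m, L = 0.6161 m, θ = 24.3°: √(L² − r² sin²θ) = 0.61394 m.
v = −0.1254·9.425·0.41151·[1 + 0.1254·0.91140/0.61394] = -0.5769 m/s.
|v| = 0.5769 m/s.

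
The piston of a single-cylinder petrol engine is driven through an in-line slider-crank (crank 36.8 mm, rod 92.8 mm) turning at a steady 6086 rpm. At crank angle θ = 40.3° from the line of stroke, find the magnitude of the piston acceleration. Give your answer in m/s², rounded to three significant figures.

ω = 2π·6086/60 = 637.3 rad/s
x(θ) = r cosθ + √(L² − r² sin²θ); with ω constant, a = ω²·d²x/dθ².
d²x/dθ² = −r cosθ − r²(cos2θ)/√u − r⁴ sin²2θ/(4u^{3/2}),  u = L² − r² sin²θ = 0.00804531 m².
Substituting r = 0.0368 m, L = 0.0928 m, θ = 40.3°: d²x/dθ² = -0.031151 m.
a = ω²·d²x/dθ² = (637.3)²·(-0.031151) = -12653 m/s²;  |a| = 12653 m/s².

12700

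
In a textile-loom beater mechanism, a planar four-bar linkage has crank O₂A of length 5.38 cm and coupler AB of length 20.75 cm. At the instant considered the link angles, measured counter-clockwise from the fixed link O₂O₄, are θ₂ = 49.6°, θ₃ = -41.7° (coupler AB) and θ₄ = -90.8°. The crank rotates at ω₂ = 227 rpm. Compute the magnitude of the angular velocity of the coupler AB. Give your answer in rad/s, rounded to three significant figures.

ω₂ = 23.77 rad/s (from 227 rpm).
Differentiating the loop-closure r₂e^{iθ₂}+r₃e^{iθ₃}=r₁+r₄e^{iθ₄} gives r₂ω₂e^{iθ₂}+r₃ω₃e^{iθ₃}=r₄ω₄e^{iθ₄}.
Eliminating the other unknown: ω₃ = r₂ω₂ sin(θ₄−θ₂) / [r₃ sin(θ₃−θ₄)].
Numerator sine = -0.63742; denominator sine = +0.75585.
Result = 0.0538·23.77·(-0.63742) / (0.2075·(+0.75585)) = -5.1977 rad/s; magnitude 5.1977 rad/s.

5.20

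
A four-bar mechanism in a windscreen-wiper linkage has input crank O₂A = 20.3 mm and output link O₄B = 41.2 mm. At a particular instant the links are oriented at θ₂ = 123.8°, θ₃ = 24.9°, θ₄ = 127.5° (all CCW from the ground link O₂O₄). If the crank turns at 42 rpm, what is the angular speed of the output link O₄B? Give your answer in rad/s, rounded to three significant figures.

ω₂ = 4.398 rad/s (from 42 rpm).
Differentiating the loop-closure r₂e^{iθ₂}+r₃e^{iθ₃}=r₁+r₄e^{iθ₄} gives r₂ω₂e^{iθ₂}+r₃ω₃e^{iθ₃}=r₄ω₄e^{iθ₄}.
Eliminating the other unknown: ω₄ = r₂ω₂ sin(θ₂−θ₃) / [r₄ sin(θ₄−θ₃)].
Numerator sine = +0.98796; denominator sine = +0.97592.
Result = 0.0203·4.398·(+0.98796) / (0.0412·(+0.97592)) = +2.1938 rad/s; magnitude 2.1938 rad/s.

2.19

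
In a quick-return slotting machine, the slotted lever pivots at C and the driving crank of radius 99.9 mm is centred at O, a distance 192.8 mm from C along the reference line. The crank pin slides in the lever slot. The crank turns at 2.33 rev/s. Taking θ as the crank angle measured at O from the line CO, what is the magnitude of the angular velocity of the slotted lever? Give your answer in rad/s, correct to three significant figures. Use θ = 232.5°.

ω = 14.64 rad/s (from 2.33 rev/s).
Crank pin A relative to C: A = (d + r cosθ, r sinθ); lever angle φ = atan2(r sinθ, d + r cosθ).
Differentiating tanφ: φ̇ = rω(d cosθ + r)/(d² + r² + 2dr cosθ).
d² + r² + 2dr cosθ = |CA|² = 0.0237015 m²;  d cosθ + r = -0.017469 m.
|ω_lever| = |0.0999·14.64·-0.017469| / 0.0237015 = 1.078 rad/s.

1.08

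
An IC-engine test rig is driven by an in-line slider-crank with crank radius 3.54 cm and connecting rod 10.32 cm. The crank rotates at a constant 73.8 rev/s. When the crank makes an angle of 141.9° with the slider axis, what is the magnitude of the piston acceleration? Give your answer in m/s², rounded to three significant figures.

5280

ω = 2π·73.8 = 463.7 rad/s
x(θ) = r cosθ + √(L² − r² sin²θ); with ω constant, a = ω²·d²x/dθ².
d²x/dθ² = −r cosθ − r²(cos2θ)/√u − r⁴ sin²2θ/(4u^{3/2}),  u = L² − r² sin²θ = 0.0101731 m².
Substituting r = 0.0354 m, L = 0.1032 m, θ = 141.9°: d²x/dθ² = +0.024533 m.
a = ω²·d²x/dθ² = (463.7)²·(+0.024533) = +5275 m/s²;  |a| = 5275 m/s².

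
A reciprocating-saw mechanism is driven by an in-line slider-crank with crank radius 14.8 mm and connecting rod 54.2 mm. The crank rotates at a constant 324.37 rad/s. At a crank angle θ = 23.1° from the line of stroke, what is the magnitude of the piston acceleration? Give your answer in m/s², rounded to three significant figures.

ω = 324.4 rad/s
x(θ) = r cosθ + √(L² − r² sin²θ); with ω constant, a = ω²·d²x/dθ².
d²x/dθ² = −r cosθ − r²(cos2θ)/√u − r⁴ sin²2θ/(4u^{3/2}),  u = L² − r² sin²θ = 0.00290392 m².
Substituting r = 0.0148 m, L = 0.0542 m, θ = 23.1°: d²x/dθ² = -0.016467 m.
a = ω²·d²x/dθ² = (324.4)²·(-0.016467) = -1732.6 m/s²;  |a| = 1732.6 m/s².

1730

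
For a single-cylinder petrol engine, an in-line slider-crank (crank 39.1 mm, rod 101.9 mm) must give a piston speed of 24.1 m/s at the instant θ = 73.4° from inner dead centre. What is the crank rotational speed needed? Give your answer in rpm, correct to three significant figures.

For an in-line slider-crank, |v_piston| = rω|sinθ|·[1 + r cosθ/√(L² − r² sin²θ)].
With r = 0.0391 m, L = 0.1019 m, θ = 73.4°: the bracketed kinematic factor |dx/dθ| = 0.041887 m.
ω = v/|dx/dθ| = 24.1/0.041887 = 575.35 rad/s.
N = 60ω/(2π) = 5494.2 rpm.

5490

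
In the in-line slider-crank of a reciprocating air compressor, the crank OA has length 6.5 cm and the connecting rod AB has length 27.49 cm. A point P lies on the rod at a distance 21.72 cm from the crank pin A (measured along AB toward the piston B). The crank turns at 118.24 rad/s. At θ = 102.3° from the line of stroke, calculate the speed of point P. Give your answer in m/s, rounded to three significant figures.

7.21

ω = 118.2 rad/s.  Crank-pin speed |V_A| = rω = 7.6856 m/s, perpendicular to OA.
Rod angle: sinφ = −(r/L) sinθ ⇒ φ = -13.357°; ω_rod = −rω cosθ/√(L²−r²sin²θ) = +6.1215 rad/s.
V_P = V_A + ω_rod × AP, with AP = 0.2172 m along the rod.
Components: V_Px = −rω sinθ − a·ω_rod·sinφ = -7.202 m/s;  V_Py = rω cosθ + a·ω_rod·cosφ = -0.34365 m/s.
|V_P| = √(V_Px² + V_Py²) = 7.2102 m/s.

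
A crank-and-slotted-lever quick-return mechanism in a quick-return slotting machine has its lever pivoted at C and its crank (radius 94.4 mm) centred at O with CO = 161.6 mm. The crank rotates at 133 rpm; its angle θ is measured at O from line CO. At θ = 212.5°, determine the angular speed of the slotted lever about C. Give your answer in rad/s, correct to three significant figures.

5.93

ω = 13.93 rad/s (from 133 rpm).
Crank pin A relative to C: A = (d + r cosθ, r sinθ); lever angle φ = atan2(r sinθ, d + r cosθ).
Differentiating tanφ: φ̇ = rω(d cosθ + r)/(d² + r² + 2dr cosθ).
d² + r² + 2dr cosθ = |CA|² = 0.00929398 m²;  d cosθ + r = -0.041892 m.
|ω_lever| = |0.0944·13.93·-0.041892| / 0.00929398 = 5.9263 rad/s.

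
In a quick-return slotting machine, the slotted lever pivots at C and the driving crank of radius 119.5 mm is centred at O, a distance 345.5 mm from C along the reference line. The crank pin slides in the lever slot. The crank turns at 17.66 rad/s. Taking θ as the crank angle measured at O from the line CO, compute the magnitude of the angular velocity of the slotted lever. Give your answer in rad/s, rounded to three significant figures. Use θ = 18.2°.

ω = 17.66 rad/s
Crank pin A relative to C: A = (d + r cosθ, r sinθ); lever angle φ = atan2(r sinθ, d + r cosθ).
Differentiating tanφ: φ̇ = rω(d cosθ + r)/(d² + r² + 2dr cosθ).
d² + r² + 2dr cosθ = |CA|² = 0.212094 m²;  d cosθ + r = +0.44772 m.
|ω_lever| = |0.1195·17.66·+0.44772| / 0.212094 = 4.4548 rad/s.

4.45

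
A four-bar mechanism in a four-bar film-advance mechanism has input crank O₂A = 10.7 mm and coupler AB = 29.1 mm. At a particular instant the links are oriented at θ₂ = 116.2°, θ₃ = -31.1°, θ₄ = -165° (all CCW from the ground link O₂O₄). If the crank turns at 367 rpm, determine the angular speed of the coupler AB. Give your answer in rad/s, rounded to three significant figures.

19.2

ω₂ = 38.43 rad/s (from 367 rpm).
Differentiating the loop-closure r₂e^{iθ₂}+r₃e^{iθ₃}=r₁+r₄e^{iθ₄} gives r₂ω₂e^{iθ₂}+r₃ω₃e^{iθ₃}=r₄ω₄e^{iθ₄}.
Eliminating the other unknown: ω₃ = r₂ω₂ sin(θ₄−θ₂) / [r₃ sin(θ₃−θ₄)].
Numerator sine = +0.98096; denominator sine = +0.72055.
Result = 0.0107·38.43·(+0.98096) / (0.0291·(+0.72055)) = +19.238 rad/s; magnitude 19.238 rad/s.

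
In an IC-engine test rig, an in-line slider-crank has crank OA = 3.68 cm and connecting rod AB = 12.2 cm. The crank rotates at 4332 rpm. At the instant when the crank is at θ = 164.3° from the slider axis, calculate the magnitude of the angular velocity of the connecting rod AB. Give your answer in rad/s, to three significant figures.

ω = 453.6 rad/s (converted from 4332 rpm).
The rod makes angle φ with the slider axis where L sinφ = r sinθ; differentiating, L cosφ·φ̇ = r ω cosθ.
L cosφ = √(L² − r² sin²θ) = 0.12159 m.
|ω_rod| = r ω |cosθ| / √(L² − r² sin²θ) = 0.0368·453.6·0.96269/0.12159 = 132.17 rad/s.

132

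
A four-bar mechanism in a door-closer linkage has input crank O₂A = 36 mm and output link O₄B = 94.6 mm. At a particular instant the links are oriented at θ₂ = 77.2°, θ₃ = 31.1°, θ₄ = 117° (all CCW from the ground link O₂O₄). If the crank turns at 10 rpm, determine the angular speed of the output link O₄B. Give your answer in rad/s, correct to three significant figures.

ω₂ = 1.047 rad/s (from 10 rpm).
Differentiating the loop-closure r₂e^{iθ₂}+r₃e^{iθ₃}=r₁+r₄e^{iθ₄} gives r₂ω₂e^{iθ₂}+r₃ω₃e^{iθ₃}=r₄ω₄e^{iθ₄}.
Eliminating the other unknown: ω₄ = r₂ω₂ sin(θ₂−θ₃) / [r₄ sin(θ₄−θ₃)].
Numerator sine = +0.72055; denominator sine = +0.99744.
Result = 0.036·1.047·(+0.72055) / (0.0946·(+0.99744)) = +0.28788 rad/s; magnitude 0.28788 rad/s.

0.288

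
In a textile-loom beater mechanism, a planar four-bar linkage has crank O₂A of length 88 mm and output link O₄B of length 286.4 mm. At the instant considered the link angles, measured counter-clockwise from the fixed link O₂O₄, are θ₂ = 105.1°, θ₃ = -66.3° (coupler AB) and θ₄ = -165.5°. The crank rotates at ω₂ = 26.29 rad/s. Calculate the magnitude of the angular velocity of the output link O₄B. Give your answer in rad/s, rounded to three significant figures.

ω₂ = 26.29 rad/s
Differentiating the loop-closure r₂e^{iθ₂}+r₃e^{iθ₃}=r₁+r₄e^{iθ₄} gives r₂ω₂e^{iθ₂}+r₃ω₃e^{iθ₃}=r₄ω₄e^{iθ₄}.
Eliminating the other unknown: ω₄ = r₂ω₂ sin(θ₂−θ₃) / [r₄ sin(θ₄−θ₃)].
Numerator sine = +0.14954; denominator sine = -0.98714.
Result = 0.088·26.29·(+0.14954) / (0.2864·(-0.98714)) = -1.2237 rad/s; magnitude 1.2237 rad/s.

1.22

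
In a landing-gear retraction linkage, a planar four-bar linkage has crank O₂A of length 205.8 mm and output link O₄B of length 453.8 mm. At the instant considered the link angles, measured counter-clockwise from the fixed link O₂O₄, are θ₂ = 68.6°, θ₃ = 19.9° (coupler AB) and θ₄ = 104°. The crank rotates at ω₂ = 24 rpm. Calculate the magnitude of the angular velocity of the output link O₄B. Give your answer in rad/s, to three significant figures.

ω₂ = 2.513 rad/s (from 24 rpm).
Differentiating the loop-closure r₂e^{iθ₂}+r₃e^{iθ₃}=r₁+r₄e^{iθ₄} gives r₂ω₂e^{iθ₂}+r₃ω₃e^{iθ₃}=r₄ω₄e^{iθ₄}.
Eliminating the other unknown: ω₄ = r₂ω₂ sin(θ₂−θ₃) / [r₄ sin(θ₄−θ₃)].
Numerator sine = +0.75126; denominator sine = +0.99470.
Result = 0.2058·2.513·(+0.75126) / (0.4538·(+0.99470)) = +0.86084 rad/s; magnitude 0.86084 rad/s.

0.861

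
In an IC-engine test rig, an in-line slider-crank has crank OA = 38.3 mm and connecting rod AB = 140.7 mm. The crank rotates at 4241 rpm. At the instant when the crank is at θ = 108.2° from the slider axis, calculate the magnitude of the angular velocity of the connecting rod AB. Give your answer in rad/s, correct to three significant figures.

39.1

ω = 444.1 rad/s (converted from 4241 rpm).
The rod makes angle φ with the slider axis where L sinφ = r sinθ; differentiating, L cosφ·φ̇ = r ω cosθ.
L cosφ = √(L² − r² sin²θ) = 0.13591 m.
|ω_rod| = r ω |cosθ| / √(L² − r² sin²θ) = 0.0383·444.1·0.31233/0.13591 = 39.089 rad/s.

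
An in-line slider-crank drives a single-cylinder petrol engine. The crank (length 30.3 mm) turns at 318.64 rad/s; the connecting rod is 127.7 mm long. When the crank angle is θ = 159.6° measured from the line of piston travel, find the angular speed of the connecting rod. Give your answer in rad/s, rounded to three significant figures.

71.1

ω = 318.6 rad/s
The rod makes angle φ with the slider axis where L sinφ = r sinθ; differentiating, L cosφ·φ̇ = r ω cosθ.
L cosφ = √(L² − r² sin²θ) = 0.12726 m.
|ω_rod| = r ω |cosθ| / √(L² − r² sin²θ) = 0.0303·318.6·0.93728/0.12726 = 71.107 rad/s.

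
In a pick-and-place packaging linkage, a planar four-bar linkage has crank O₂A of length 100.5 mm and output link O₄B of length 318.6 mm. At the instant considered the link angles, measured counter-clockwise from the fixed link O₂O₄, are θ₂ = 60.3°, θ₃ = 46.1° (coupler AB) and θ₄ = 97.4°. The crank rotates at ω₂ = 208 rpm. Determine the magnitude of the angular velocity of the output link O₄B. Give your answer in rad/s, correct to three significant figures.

ω₂ = 21.78 rad/s (from 208 rpm).
Differentiating the loop-closure r₂e^{iθ₂}+r₃e^{iθ₃}=r₁+r₄e^{iθ₄} gives r₂ω₂e^{iθ₂}+r₃ω₃e^{iθ₃}=r₄ω₄e^{iθ₄}.
Eliminating the other unknown: ω₄ = r₂ω₂ sin(θ₂−θ₃) / [r₄ sin(θ₄−θ₃)].
Numerator sine = +0.24531; denominator sine = +0.78043.
Result = 0.1005·21.78·(+0.24531) / (0.3186·(+0.78043)) = +2.1597 rad/s; magnitude 2.1597 rad/s.

2.16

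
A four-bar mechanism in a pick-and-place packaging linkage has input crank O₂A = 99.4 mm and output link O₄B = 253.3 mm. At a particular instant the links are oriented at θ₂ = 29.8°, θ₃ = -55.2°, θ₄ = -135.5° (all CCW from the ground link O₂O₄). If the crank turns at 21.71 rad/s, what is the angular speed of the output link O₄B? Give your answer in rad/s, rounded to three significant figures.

ω₂ = 21.71 rad/s
Differentiating the loop-closure r₂e^{iθ₂}+r₃e^{iθ₃}=r₁+r₄e^{iθ₄} gives r₂ω₂e^{iθ₂}+r₃ω₃e^{iθ₃}=r₄ω₄e^{iθ₄}.
Eliminating the other unknown: ω₄ = r₂ω₂ sin(θ₂−θ₃) / [r₄ sin(θ₄−θ₃)].
Numerator sine = +0.99619; denominator sine = -0.98570.
Result = 0.0994·21.71·(+0.99619) / (0.2533·(-0.98570)) = -8.6101 rad/s; magnitude 8.6101 rad/s.

8.61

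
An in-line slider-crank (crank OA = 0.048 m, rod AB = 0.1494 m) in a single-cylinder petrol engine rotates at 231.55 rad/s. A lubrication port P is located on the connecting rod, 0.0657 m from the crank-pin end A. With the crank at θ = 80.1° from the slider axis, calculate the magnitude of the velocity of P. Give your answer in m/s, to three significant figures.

ω = 231.6 rad/s.  Crank-pin speed |V_A| = rω = 11.114 m/s, perpendicular to OA.
Rod angle: sinφ = −(r/L) sinθ ⇒ φ = -18.451°; ω_rod = −rω cosθ/√(L²−r²sin²θ) = -13.484 rad/s.
V_P = V_A + ω_rod × AP, with AP = 0.0657 m along the rod.
Components: V_Px = −rω sinθ − a·ω_rod·sinφ = -11.229 m/s;  V_Py = rω cosθ + a·ω_rod·cosφ = +1.0706 m/s.
|V_P| = √(V_Px² + V_Py²) = 11.28 m/s.

11.3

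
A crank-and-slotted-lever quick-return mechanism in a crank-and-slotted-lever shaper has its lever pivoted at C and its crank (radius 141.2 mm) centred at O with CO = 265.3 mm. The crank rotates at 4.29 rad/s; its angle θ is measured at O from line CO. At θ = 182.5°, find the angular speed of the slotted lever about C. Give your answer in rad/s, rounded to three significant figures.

4.85

ω = 4.29 rad/s
Crank pin A relative to C: A = (d + r cosθ, r sinθ); lever angle φ = atan2(r sinθ, d + r cosθ).
Differentiating tanφ: φ̇ = rω(d cosθ + r)/(d² + r² + 2dr cosθ).
d² + r² + 2dr cosθ = |CA|² = 0.0154721 m²;  d cosθ + r = -0.12385 m.
|ω_lever| = |0.1412·4.29·-0.12385| / 0.0154721 = 4.8487 rad/s.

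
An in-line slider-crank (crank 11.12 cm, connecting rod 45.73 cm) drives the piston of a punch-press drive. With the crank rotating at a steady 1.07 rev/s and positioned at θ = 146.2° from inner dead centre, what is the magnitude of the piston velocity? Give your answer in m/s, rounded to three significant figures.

ω = 2π·1.07 = 6.723 rad/s
For an in-line slider-crank, x = r cosθ + √(L² − r² sin²θ), so v = −rω sinθ·[1 + r cosθ/√(L² − r² sin²θ)].
With r = 0.1112 m, L = 0.4573 m, θ = 146.2°: √(L² − r² sin²θ) = 0.4531 m.
v = −0.1112·6.723·0.55630·[1 + 0.1112·-0.83098/0.4531] = -0.33107 m/s.
|v| = 0.33107 m/s.

0.331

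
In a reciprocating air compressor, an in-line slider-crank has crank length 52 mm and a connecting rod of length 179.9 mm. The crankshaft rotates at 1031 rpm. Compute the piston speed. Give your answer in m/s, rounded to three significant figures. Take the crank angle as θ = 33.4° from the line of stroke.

ω = 2π·1031/60 = 108 rad/s
For an in-line slider-crank, x = r cosθ + √(L² − r² sin²θ), so v = −rω sinθ·[1 + r cosθ/√(L² − r² sin²θ)].
With r = 0.052 m, L = 0.1799 m, θ = 33.4°: √(L² − r² sin²θ) = 0.17761 m.
v = −0.052·108·0.55048·[1 + 0.052·0.83485/0.17761] = -3.8459 m/s.
|v| = 3.8459 m/s.

3.85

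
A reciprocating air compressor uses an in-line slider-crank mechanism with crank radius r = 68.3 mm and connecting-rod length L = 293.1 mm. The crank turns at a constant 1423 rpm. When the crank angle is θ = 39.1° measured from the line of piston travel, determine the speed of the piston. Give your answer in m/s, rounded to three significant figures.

ω = 2π·1423/60 = 149 rad/s
For an in-line slider-crank, x = r cosθ + √(L² − r² sin²θ), so v = −rω sinθ·[1 + r cosθ/√(L² − r² sin²θ)].
With r = 0.0683 m, L = 0.2931 m, θ = 39.1°: √(L² − r² sin²θ) = 0.28992 m.
v = −0.0683·149·0.63068·[1 + 0.0683·0.77605/0.28992] = -7.5924 m/s.
|v| = 7.5924 m/s.

7.59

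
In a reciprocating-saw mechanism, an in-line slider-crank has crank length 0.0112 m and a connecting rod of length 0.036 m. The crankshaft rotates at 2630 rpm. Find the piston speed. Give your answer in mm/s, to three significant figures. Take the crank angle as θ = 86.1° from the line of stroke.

3150

ω = 2π·2630/60 = 275.4 rad/s
For an in-line slider-crank, x = r cosθ + √(L² − r² sin²θ), so v = −rω sinθ·[1 + r cosθ/√(L² − r² sin²θ)].
With r = 0.0112 m, L = 0.036 m, θ = 86.1°: √(L² − r² sin²θ) = 0.034222 m.
v = −0.0112·275.4·0.99768·[1 + 0.0112·0.06802/0.034222] = -3.146 m/s.
|v| = 3.146 m/s = 3146 mm/s.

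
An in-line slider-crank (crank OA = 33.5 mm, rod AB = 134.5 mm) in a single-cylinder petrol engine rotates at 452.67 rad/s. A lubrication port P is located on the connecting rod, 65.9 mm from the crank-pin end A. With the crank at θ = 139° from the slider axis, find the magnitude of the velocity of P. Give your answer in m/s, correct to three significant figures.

ω = 452.7 rad/s.  Crank-pin speed |V_A| = rω = 15.164 m/s, perpendicular to OA.
Rod angle: sinφ = −(r/L) sinθ ⇒ φ = -9.405°; ω_rod = −rω cosθ/√(L²−r²sin²θ) = +86.25 rad/s.
V_P = V_A + ω_rod × AP, with AP = 0.0659 m along the rod.
Components: V_Px = −rω sinθ − a·ω_rod·sinφ = -9.02 m/s;  V_Py = rω cosθ + a·ω_rod·cosφ = -5.8372 m/s.
|V_P| = √(V_Px² + V_Py²) = 10.744 m/s.

10.7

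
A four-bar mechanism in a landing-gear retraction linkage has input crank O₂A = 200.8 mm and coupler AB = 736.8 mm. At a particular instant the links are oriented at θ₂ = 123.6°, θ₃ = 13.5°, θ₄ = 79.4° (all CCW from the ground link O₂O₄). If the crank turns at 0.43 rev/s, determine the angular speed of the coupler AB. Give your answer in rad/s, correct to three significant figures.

0.562

ω₂ = 2.702 rad/s (from 0.43 rev/s).
Differentiating the loop-closure r₂e^{iθ₂}+r₃e^{iθ₃}=r₁+r₄e^{iθ₄} gives r₂ω₂e^{iθ₂}+r₃ω₃e^{iθ₃}=r₄ω₄e^{iθ₄}.
Eliminating the other unknown: ω₃ = r₂ω₂ sin(θ₄−θ₂) / [r₃ sin(θ₃−θ₄)].
Numerator sine = -0.69717; denominator sine = -0.91283.
Result = 0.2008·2.702·(-0.69717) / (0.7368·(-0.91283)) = +0.56235 rad/s; magnitude 0.56235 rad/s.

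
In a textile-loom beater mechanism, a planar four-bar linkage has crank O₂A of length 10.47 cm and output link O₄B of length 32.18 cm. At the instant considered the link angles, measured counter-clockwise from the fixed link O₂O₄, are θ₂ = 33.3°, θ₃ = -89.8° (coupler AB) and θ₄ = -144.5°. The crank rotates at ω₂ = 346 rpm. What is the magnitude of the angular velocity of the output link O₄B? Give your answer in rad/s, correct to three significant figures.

ω₂ = 36.23 rad/s (from 346 rpm).
Differentiating the loop-closure r₂e^{iθ₂}+r₃e^{iθ₃}=r₁+r₄e^{iθ₄} gives r₂ω₂e^{iθ₂}+r₃ω₃e^{iθ₃}=r₄ω₄e^{iθ₄}.
Eliminating the other unknown: ω₄ = r₂ω₂ sin(θ₂−θ₃) / [r₄ sin(θ₄−θ₃)].
Numerator sine = +0.83772; denominator sine = -0.81614.
Result = 0.1047·36.23·(+0.83772) / (0.3218·(-0.81614)) = -12.1 rad/s; magnitude 12.1 rad/s.

12.1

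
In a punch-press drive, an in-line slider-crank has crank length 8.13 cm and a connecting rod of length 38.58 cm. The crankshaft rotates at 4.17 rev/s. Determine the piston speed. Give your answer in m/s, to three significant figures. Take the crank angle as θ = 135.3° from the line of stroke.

1.27

ω = 2π·4.17 = 26.2 rad/s
For an in-line slider-crank, x = r cosθ + √(L² − r² sin²θ), so v = −rω sinθ·[1 + r cosθ/√(L² − r² sin²θ)].
With r = 0.0813 m, L = 0.3858 m, θ = 135.3°: √(L² − r² sin²θ) = 0.38154 m.
v = −0.0813·26.2·0.70339·[1 + 0.0813·-0.71080/0.38154] = -1.2714 m/s.
|v| = 1.2714 m/s.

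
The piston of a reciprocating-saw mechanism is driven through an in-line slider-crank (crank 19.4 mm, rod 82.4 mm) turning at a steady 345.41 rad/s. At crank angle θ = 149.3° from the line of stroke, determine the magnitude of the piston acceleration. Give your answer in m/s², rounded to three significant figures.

ω = 345.4 rad/s
x(θ) = r cosθ + √(L² − r² sin²θ); with ω constant, a = ω²·d²x/dθ².
d²x/dθ² = −r cosθ − r²(cos2θ)/√u − r⁴ sin²2θ/(4u^{3/2}),  u = L² − r² sin²θ = 0.00669166 m².
Substituting r = 0.0194 m, L = 0.0824 m, θ = 149.3°: d²x/dθ² = +0.014429 m.
a = ω²·d²x/dθ² = (345.4)²·(+0.014429) = +1721.5 m/s²;  |a| = 1721.5 m/s².

1720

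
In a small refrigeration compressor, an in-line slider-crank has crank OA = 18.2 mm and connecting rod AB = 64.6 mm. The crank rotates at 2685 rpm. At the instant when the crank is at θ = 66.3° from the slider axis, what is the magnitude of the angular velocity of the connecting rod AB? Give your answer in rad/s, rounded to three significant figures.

ω = 281.2 rad/s (converted from 2685 rpm).
The rod makes angle φ with the slider axis where L sinφ = r sinθ; differentiating, L cosφ·φ̇ = r ω cosθ.
L cosφ = √(L² − r² sin²θ) = 0.062413 m.
|ω_rod| = r ω |cosθ| / √(L² − r² sin²θ) = 0.0182·281.2·0.40195/0.062413 = 32.956 rad/s.

33.0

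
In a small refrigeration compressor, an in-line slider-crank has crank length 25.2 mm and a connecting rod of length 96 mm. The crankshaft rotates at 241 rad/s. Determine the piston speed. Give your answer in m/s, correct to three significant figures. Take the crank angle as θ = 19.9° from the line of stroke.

2.58

ω = 241 rad/s
For an in-line slider-crank, x = r cosθ + √(L² − r² sin²θ), so v = −rω sinθ·[1 + r cosθ/√(L² − r² sin²θ)].
With r = 0.0252 m, L = 0.096 m, θ = 19.9°: √(L² − r² sin²θ) = 0.095616 m.
v = −0.0252·241·0.34038·[1 + 0.0252·0.94029/0.095616] = -2.5795 m/s.
|v| = 2.5795 m/s.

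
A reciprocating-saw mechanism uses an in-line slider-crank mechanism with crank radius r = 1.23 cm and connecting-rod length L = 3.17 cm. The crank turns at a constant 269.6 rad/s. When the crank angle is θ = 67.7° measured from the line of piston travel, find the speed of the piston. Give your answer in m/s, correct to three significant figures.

3.55

ω = 269.6 rad/s
For an in-line slider-crank, x = r cosθ + √(L² − r² sin²θ), so v = −rω sinθ·[1 + r cosθ/√(L² − r² sin²θ)].
With r = 0.0123 m, L = 0.0317 m, θ = 67.7°: √(L² − r² sin²θ) = 0.029587 m.
v = −0.0123·269.6·0.92521·[1 + 0.0123·0.37946/0.029587] = -3.5521 m/s.
|v| = 3.5521 m/s.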